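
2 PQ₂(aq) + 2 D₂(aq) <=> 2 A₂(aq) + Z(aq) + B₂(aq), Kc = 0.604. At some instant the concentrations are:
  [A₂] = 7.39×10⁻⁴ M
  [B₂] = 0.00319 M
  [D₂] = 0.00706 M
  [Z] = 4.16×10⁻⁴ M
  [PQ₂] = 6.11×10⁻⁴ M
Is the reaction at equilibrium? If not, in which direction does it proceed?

Qc = [A₂]²·[Z]·[B₂] / ([PQ₂]²·[D₂]²) = (7.39×10⁻⁴)²·(4.16×10⁻⁴)·(0.00319) / ((6.11×10⁻⁴)²·(0.00706)²) = 0.0389
Qc = 0.0389 < Kc = 0.604, so the forward reaction proceeds.

forward (toward products)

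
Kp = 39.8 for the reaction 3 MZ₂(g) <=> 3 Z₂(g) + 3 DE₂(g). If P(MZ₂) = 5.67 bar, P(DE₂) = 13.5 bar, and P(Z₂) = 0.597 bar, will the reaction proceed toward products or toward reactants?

in the forward direction

Qp = P(Z₂)³·P(DE₂)³ / P(MZ₂)³ = (0.597)³·(13.5)³ / (5.67)³ = 2.87
Qp = 2.87 < Kp = 39.8, so the forward reaction proceeds.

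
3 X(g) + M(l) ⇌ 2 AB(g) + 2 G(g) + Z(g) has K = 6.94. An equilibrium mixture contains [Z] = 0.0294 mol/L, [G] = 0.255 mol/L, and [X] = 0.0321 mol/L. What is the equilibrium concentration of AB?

(M is a pure liquid — omitted from K.)
At equilibrium, K = [AB]²·[G]²·[Z] / [X]³ = 6.94.
([AB])²·(0.255)²·(0.0294) / (0.0321)³ = 6.94
[AB]² = 0.120 ⇒ [AB] = 0.347 mol/L

[AB] = 0.347 mol/L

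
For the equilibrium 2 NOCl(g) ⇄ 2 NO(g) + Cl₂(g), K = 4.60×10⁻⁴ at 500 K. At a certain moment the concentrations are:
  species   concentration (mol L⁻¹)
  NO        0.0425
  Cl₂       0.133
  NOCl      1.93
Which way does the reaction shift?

Q = [NO]²·[Cl₂] / [NOCl]² = (0.0425)²·(0.133) / (1.93)² = 6.45×10⁻⁵
Q = 6.45×10⁻⁵ < K = 4.60×10⁻⁴, so the forward reaction proceeds.

in the forward direction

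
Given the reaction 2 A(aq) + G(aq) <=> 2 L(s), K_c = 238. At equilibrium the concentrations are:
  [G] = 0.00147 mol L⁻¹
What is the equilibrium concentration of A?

[A] = 1.69 mol L⁻¹

(L is a pure solid — omitted from K_c.)
At equilibrium, K_c = 1 / ([A]²·[G]) = 238.
1 / (([A])²·(0.00147)) = 238
[A]² = 2.86 ⇒ [A] = 1.69 mol L⁻¹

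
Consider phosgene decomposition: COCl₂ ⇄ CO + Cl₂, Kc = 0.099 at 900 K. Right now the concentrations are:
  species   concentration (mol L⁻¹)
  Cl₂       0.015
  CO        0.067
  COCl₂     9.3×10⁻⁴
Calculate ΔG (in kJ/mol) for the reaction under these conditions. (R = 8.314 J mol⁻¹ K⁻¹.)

Qc = [CO]·[Cl₂] / [COCl₂] = (0.067)·(0.015) / (9.3×10⁻⁴) = 1.08
ΔG = RT ln(Qc/Kc) = (8.314 J mol⁻¹ K⁻¹)(900 K) × ln(1.08/0.099)
   = (7.483 kJ/mol)(2.390) = 17.9 kJ/mol
ΔG > 0, so the forward reaction is non-spontaneous (proceeds in reverse).

ΔG = 17.9 kJ/mol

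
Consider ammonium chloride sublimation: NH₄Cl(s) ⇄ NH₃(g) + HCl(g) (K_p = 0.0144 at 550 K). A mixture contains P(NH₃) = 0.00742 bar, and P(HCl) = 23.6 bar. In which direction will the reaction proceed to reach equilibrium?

in the reverse direction

(NH₄Cl is a pure solid — omitted from Q_p.)
Q_p = P(NH₃)·P(HCl) = (0.00742)·(23.6) = 0.175
Q_p = 0.175 > K_p = 0.0144, so the reverse reaction proceeds.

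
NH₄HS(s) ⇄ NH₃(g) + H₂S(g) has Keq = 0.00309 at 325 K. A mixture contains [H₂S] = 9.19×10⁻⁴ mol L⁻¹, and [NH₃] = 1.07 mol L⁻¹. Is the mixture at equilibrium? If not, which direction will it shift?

(NH₄HS is a pure solid — omitted from Q.)
Q = [NH₃]·[H₂S] = (1.07)·(9.19×10⁻⁴) = 9.83×10⁻⁴
Q = 9.83×10⁻⁴ < Keq = 0.00309: net forward reaction.

no; Q < K, reaction proceeds forward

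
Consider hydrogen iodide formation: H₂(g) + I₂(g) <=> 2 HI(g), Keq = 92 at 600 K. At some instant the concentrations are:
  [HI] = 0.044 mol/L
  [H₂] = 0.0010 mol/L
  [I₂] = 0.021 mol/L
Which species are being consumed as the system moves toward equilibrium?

none (at equilibrium)

Q = [HI]² / ([H₂]·[I₂]) = (0.044)² / ((0.0010)·(0.021)) = 92
Q = 92 = Keq; the system is at equilibrium.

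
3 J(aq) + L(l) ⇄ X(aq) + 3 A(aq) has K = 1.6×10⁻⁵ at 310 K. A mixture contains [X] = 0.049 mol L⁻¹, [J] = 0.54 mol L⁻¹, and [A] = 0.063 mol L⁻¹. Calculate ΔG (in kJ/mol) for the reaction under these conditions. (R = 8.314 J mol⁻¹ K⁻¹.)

(L is a pure liquid — omitted from Q.)
Q = [X]·[A]³ / [J]³ = (0.049)·(0.063)³ / (0.54)³ = 7.78×10⁻⁵
ΔG = RT ln(Q/K) = (8.314 J mol⁻¹ K⁻¹)(310 K) × ln(7.78×10⁻⁵/1.6×10⁻⁵)
   = (2.577 kJ/mol)(1.582) = 4.08 kJ/mol
ΔG > 0, so the forward reaction is non-spontaneous (proceeds in reverse).

ΔG = 4.08 kJ/mol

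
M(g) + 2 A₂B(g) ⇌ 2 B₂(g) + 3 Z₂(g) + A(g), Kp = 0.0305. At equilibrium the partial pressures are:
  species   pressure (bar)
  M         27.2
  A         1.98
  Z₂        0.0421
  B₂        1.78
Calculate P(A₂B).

At equilibrium, Kp = P(B₂)²·P(Z₂)³·P(A) / (P(M)·P(A₂B)²) = 0.0305.
(1.78)²·(0.0421)³·(1.98) / ((27.2)·(P(A₂B))²) = 0.0305
P(A₂B)² = 5.64×10⁻⁴ ⇒ P(A₂B) = 0.0238 bar

P(A₂B) = 0.0238 bar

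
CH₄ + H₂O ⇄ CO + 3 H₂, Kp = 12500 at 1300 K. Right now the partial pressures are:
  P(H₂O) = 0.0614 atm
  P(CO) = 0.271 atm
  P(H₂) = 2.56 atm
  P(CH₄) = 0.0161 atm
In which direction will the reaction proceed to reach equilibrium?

toward products

Qp = P(CO)·P(H₂)³ / (P(CH₄)·P(H₂O)) = (0.271)·(2.56)³ / ((0.0161)·(0.0614)) = 4600
Qp = 4600 < Kp = 12500, so the forward reaction proceeds.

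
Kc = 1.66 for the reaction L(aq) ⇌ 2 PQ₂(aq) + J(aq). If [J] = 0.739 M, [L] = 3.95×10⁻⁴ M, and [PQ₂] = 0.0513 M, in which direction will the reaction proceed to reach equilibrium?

Qc = [PQ₂]²·[J] / [L] = (0.0513)²·(0.739) / (3.95×10⁻⁴) = 4.92
Qc = 4.92 > Kc = 1.66, so the reverse reaction proceeds.

toward reactants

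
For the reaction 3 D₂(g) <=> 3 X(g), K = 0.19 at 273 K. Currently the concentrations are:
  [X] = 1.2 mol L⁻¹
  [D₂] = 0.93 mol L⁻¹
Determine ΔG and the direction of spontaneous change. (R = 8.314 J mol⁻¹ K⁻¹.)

ΔG = 5.51 kJ/mol; the forward reaction is non-spontaneous

Q = [X]³ / [D₂]³ = (1.2)³ / (0.93)³ = 2.15
ΔG = RT ln(Q/K) = (8.314 J mol⁻¹ K⁻¹)(273 K) × ln(2.15/0.19)
   = (2.270 kJ/mol)(2.426) = 5.51 kJ/mol
ΔG > 0, so the forward reaction is non-spontaneous (proceeds in reverse).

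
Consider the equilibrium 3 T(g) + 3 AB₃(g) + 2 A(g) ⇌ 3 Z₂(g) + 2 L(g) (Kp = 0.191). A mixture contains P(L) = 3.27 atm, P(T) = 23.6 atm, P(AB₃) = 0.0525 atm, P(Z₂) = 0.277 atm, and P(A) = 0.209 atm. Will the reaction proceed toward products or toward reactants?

toward reactants

Qp = P(Z₂)³·P(L)² / (P(T)³·P(AB₃)³·P(A)²) = (0.277)³·(3.27)² / ((23.6)³·(0.0525)³·(0.209)²) = 2.74
Qp = 2.74 > Kp = 0.191, so the reverse reaction proceeds.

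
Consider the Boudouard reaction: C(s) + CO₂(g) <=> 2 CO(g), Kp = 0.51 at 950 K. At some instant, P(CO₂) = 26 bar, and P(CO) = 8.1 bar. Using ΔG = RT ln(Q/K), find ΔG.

(C is a pure solid — omitted from Qp.)
Qp = P(CO)² / P(CO₂) = (8.1)² / (26) = 2.52
ΔG = RT ln(Qp/Kp) = (8.314 J mol⁻¹ K⁻¹)(950 K) × ln(2.52/0.51)
   = (7.898 kJ/mol)(1.598) = 12.6 kJ/mol
ΔG > 0, so the forward reaction is non-spontaneous (proceeds in reverse).

ΔG = 12.6 kJ/mol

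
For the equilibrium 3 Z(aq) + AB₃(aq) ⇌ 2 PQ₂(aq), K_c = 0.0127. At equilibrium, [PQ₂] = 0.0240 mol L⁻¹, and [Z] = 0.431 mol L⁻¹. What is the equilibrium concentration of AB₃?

[AB₃] = 0.566 mol L⁻¹

At equilibrium, K_c = [PQ₂]² / ([Z]³·[AB₃]) = 0.0127.
(0.0240)² / ((0.431)³·([AB₃])) = 0.0127
[AB₃] = 0.566 mol L⁻¹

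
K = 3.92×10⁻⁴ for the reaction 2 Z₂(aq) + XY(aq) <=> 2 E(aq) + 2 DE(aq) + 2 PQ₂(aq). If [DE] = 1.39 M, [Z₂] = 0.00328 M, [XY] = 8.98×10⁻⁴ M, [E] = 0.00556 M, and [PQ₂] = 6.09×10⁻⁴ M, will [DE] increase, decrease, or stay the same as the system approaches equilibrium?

Q = [E]²·[DE]²·[PQ₂]² / ([Z₂]²·[XY]) = (0.00556)²·(1.39)²·(6.09×10⁻⁴)² / ((0.00328)²·(8.98×10⁻⁴)) = 0.00229
Q = 0.00229 > K = 3.92×10⁻⁴: net reverse reaction.
DE is a product, so it decreases.

decrease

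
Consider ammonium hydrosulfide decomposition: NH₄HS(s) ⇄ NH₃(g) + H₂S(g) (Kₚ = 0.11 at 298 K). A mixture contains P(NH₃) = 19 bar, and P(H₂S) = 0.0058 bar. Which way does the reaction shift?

at equilibrium

(NH₄HS is a pure solid — omitted from Qₚ.)
Qₚ = P(NH₃)·P(H₂S) = (19)·(0.0058) = 0.11
Qₚ = 0.11 = Kₚ, so the system is already at equilibrium.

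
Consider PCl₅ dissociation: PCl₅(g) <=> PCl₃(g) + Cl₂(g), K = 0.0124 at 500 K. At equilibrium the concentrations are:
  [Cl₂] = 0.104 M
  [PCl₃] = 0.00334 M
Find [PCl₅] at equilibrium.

At equilibrium, K = [PCl₃]·[Cl₂] / [PCl₅] = 0.0124.
(0.00334)·(0.104) / ([PCl₅]) = 0.0124
[PCl₅] = 0.0280 M

[PCl₅] = 0.0280 M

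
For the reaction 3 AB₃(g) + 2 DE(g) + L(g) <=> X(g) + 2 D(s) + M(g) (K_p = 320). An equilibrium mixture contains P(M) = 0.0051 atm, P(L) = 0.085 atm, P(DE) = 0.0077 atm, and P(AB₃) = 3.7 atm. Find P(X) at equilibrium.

(D is a pure solid — omitted from K_p.)
At equilibrium, K_p = P(X)·P(M) / (P(AB₃)³·P(DE)²·P(L)) = 320.
(P(X))·(0.0051) / ((3.7)³·(0.0077)²·(0.085)) = 320
P(X) = 16.0 = 16 atm

P(X) = 16 atm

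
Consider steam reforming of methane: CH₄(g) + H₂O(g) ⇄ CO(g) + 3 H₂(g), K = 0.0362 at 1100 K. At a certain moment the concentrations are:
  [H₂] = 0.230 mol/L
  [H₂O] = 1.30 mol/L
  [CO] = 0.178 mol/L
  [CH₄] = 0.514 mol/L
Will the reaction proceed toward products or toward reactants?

toward products

Q = [CO]·[H₂]³ / ([CH₄]·[H₂O]) = (0.178)·(0.230)³ / ((0.514)·(1.30)) = 0.00324
Q = 0.00324 < K = 0.0362, so the forward reaction proceeds.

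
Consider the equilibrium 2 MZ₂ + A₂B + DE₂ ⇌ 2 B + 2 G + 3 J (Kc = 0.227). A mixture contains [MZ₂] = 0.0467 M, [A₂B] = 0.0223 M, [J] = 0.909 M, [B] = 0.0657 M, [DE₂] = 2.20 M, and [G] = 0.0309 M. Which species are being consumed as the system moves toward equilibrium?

MZ₂, A₂B, DE₂ (reactants)

Qc = [B]²·[G]²·[J]³ / ([MZ₂]²·[A₂B]·[DE₂]) = (0.0657)²·(0.0309)²·(0.909)³ / ((0.0467)²·(0.0223)·(2.20)) = 0.0289
Qc = 0.0289 < Kc = 0.227: net forward reaction.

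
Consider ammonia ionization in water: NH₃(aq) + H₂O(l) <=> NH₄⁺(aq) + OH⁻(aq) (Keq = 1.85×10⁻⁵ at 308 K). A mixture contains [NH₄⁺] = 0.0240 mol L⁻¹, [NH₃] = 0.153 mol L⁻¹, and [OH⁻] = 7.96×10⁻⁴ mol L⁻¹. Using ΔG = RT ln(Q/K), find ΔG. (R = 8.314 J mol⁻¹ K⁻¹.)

ΔG = 4.89 kJ/mol

(H₂O is a pure liquid — omitted from Q.)
Q = [NH₄⁺]·[OH⁻] / [NH₃] = (0.0240)·(7.96×10⁻⁴) / (0.153) = 1.25×10⁻⁴
ΔG = RT ln(Q/Keq) = (8.314 J mol⁻¹ K⁻¹)(308 K) × ln(1.25×10⁻⁴/1.85×10⁻⁵)
   = (2.561 kJ/mol)(1.911) = 4.89 kJ/mol
ΔG > 0, so the forward reaction is non-spontaneous (proceeds in reverse).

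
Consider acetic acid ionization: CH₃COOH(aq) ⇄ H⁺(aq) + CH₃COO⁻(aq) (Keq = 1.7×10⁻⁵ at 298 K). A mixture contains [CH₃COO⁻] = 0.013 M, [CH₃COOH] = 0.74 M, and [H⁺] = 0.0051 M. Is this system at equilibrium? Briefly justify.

Q = [H⁺]·[CH₃COO⁻] / [CH₃COOH] = (0.0051)·(0.013) / (0.74) = 9.0×10⁻⁵
Q = 9.0×10⁻⁵ > Keq = 1.7×10⁻⁵: net reverse reaction.

no; Q > K, reaction proceeds in reverse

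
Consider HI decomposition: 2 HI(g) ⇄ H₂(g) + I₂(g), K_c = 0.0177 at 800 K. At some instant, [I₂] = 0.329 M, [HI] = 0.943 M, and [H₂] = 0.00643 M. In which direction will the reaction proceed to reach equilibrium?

forward (toward products)

Q_c = [H₂]·[I₂] / [HI]² = (0.00643)·(0.329) / (0.943)² = 0.00238
Q_c = 0.00238 < K_c = 0.0177, so the forward reaction proceeds.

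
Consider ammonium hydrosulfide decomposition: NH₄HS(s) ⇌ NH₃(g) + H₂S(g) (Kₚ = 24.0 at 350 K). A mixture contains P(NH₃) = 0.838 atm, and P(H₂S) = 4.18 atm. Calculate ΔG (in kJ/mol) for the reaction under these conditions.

ΔG = -5.60 kJ/mol

(NH₄HS is a pure solid — omitted from Qₚ.)
Qₚ = P(NH₃)·P(H₂S) = (0.838)·(4.18) = 3.50
ΔG = RT ln(Qₚ/Kₚ) = (8.314 J mol⁻¹ K⁻¹)(350 K) × ln(3.50/24.0)
   = (2.910 kJ/mol)(-1.925) = -5.60 kJ/mol
ΔG < 0, so the forward reaction is spontaneous (proceeds forward).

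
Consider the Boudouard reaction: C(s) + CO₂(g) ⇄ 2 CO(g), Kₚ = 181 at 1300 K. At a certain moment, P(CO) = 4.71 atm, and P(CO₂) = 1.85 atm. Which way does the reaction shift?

to the right

(C is a pure solid — omitted from Qₚ.)
Qₚ = P(CO)² / P(CO₂) = (4.71)² / (1.85) = 12.0
Qₚ = 12.0 < Kₚ = 181, so the forward reaction proceeds.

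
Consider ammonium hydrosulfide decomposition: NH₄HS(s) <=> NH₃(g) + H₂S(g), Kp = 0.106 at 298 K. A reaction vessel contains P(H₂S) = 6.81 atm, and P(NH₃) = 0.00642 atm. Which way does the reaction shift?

forward (toward products)

(NH₄HS is a pure solid — omitted from Qp.)
Qp = P(NH₃)·P(H₂S) = (0.00642)·(6.81) = 0.0437
Qp = 0.0437 < Kp = 0.106, so the forward reaction proceeds.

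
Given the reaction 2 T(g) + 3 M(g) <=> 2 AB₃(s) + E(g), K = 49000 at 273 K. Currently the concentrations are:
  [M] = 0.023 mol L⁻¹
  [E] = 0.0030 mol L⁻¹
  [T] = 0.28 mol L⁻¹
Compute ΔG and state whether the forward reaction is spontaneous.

(AB₃ is a pure solid — omitted from Q.)
Q = [E] / ([T]²·[M]³) = (0.0030) / ((0.28)²·(0.023)³) = 3150
ΔG = RT ln(Q/K) = (8.314 J mol⁻¹ K⁻¹)(273 K) × ln(3150/49000)
   = (2.270 kJ/mol)(-2.744) = -6.23 kJ/mol
ΔG < 0, so the forward reaction is spontaneous (proceeds forward).

ΔG = -6.23 kJ/mol; the forward reaction is spontaneous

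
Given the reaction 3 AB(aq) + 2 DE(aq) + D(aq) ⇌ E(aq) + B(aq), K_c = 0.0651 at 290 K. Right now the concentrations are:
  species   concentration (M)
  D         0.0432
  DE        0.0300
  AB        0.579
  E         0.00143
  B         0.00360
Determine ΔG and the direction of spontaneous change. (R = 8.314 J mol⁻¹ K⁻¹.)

Q_c = [E]·[B] / ([AB]³·[DE]²·[D]) = (0.00143)·(0.00360) / ((0.579)³·(0.0300)²·(0.0432)) = 0.682
ΔG = RT ln(Q_c/K_c) = (8.314 J mol⁻¹ K⁻¹)(290 K) × ln(0.682/0.0651)
   = (2.411 kJ/mol)(2.349) = 5.66 kJ/mol
ΔG > 0, so the forward reaction is non-spontaneous (proceeds in reverse).

ΔG = 5.66 kJ/mol; the forward reaction is non-spontaneous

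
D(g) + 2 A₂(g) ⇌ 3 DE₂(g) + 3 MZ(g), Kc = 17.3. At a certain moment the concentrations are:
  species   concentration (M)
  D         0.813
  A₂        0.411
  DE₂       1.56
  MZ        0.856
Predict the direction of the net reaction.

no net change (already at equilibrium)

Qc = [DE₂]³·[MZ]³ / ([D]·[A₂]²) = (1.56)³·(0.856)³ / ((0.813)·(0.411)²) = 17.3
Qc = 17.3 = Kc, so the system is already at equilibrium.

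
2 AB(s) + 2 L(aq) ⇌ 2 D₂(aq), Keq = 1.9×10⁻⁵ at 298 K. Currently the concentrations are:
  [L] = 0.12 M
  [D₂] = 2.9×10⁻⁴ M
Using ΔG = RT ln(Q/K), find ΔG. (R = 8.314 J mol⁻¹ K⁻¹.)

ΔG = -2.92 kJ/mol

(AB is a pure solid — omitted from Q.)
Q = [D₂]² / [L]² = (2.9×10⁻⁴)² / (0.12)² = 5.84×10⁻⁶
ΔG = RT ln(Q/Keq) = (8.314 J mol⁻¹ K⁻¹)(298 K) × ln(5.84×10⁻⁶/1.9×10⁻⁵)
   = (2.478 kJ/mol)(-1.180) = -2.92 kJ/mol
ΔG < 0, so the forward reaction is spontaneous (proceeds forward).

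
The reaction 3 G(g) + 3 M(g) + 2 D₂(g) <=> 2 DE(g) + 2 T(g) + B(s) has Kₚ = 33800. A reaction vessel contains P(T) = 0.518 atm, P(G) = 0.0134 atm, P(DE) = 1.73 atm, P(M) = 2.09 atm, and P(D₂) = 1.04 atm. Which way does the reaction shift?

at equilibrium

(B is a pure solid — omitted from Qₚ.)
Qₚ = P(DE)²·P(T)² / (P(G)³·P(M)³·P(D₂)²) = (1.73)²·(0.518)² / ((0.0134)³·(2.09)³·(1.04)²) = 33800
Qₚ = 33800 = Kₚ, so the system is already at equilibrium.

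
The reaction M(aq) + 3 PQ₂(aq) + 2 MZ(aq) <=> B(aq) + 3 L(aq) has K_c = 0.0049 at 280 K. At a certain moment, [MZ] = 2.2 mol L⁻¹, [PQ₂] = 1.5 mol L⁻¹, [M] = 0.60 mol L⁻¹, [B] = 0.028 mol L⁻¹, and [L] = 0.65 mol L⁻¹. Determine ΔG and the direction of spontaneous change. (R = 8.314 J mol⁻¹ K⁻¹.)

Q_c = [B]·[L]³ / ([M]·[PQ₂]³·[MZ]²) = (0.028)·(0.65)³ / ((0.60)·(1.5)³·(2.2)²) = 7.85×10⁻⁴
ΔG = RT ln(Q_c/K_c) = (8.314 J mol⁻¹ K⁻¹)(280 K) × ln(7.85×10⁻⁴/0.0049)
   = (2.328 kJ/mol)(-1.831) = -4.26 kJ/mol
ΔG < 0, so the forward reaction is spontaneous (proceeds forward).

ΔG = -4.26 kJ/mol; the forward reaction is spontaneous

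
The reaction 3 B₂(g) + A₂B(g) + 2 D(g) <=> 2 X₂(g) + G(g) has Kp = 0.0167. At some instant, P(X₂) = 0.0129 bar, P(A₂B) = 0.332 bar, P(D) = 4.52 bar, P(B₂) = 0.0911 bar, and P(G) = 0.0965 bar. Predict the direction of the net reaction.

in the forward direction

Qp = P(X₂)²·P(G) / (P(B₂)³·P(A₂B)·P(D)²) = (0.0129)²·(0.0965) / ((0.0911)³·(0.332)·(4.52)²) = 0.00313
Qp = 0.00313 < Kp = 0.0167, so the forward reaction proceeds.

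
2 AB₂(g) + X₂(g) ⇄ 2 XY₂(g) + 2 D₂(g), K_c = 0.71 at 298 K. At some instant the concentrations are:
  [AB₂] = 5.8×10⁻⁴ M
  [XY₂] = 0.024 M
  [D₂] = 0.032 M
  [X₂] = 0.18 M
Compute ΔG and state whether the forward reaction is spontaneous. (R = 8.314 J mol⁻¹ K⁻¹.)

ΔG = 6.49 kJ/mol; the forward reaction is non-spontaneous

Q_c = [XY₂]²·[D₂]² / ([AB₂]²·[X₂]) = (0.024)²·(0.032)² / ((5.8×10⁻⁴)²·(0.18)) = 9.74
ΔG = RT ln(Q_c/K_c) = (8.314 J mol⁻¹ K⁻¹)(298 K) × ln(9.74/0.71)
   = (2.478 kJ/mol)(2.619) = 6.49 kJ/mol
ΔG > 0, so the forward reaction is non-spontaneous (proceeds in reverse).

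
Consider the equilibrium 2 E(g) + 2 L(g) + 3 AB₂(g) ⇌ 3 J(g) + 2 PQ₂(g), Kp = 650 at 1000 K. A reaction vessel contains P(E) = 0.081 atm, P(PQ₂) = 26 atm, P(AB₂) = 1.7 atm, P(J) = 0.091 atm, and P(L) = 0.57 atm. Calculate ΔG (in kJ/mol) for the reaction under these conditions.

ΔG = -21.6 kJ/mol

Qp = P(J)³·P(PQ₂)² / (P(E)²·P(L)²·P(AB₂)³) = (0.091)³·(26)² / ((0.081)²·(0.57)²·(1.7)³) = 48.6
ΔG = RT ln(Qp/Kp) = (8.314 J mol⁻¹ K⁻¹)(1000 K) × ln(48.6/650)
   = (8.314 kJ/mol)(-2.593) = -21.6 kJ/mol
ΔG < 0, so the forward reaction is spontaneous (proceeds forward).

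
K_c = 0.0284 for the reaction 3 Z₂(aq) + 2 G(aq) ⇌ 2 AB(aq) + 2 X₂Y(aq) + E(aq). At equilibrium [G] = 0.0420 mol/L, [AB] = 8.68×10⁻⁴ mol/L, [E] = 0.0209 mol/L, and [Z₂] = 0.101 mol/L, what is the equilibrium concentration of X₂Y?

[X₂Y] = 1.81 mol/L

At equilibrium, K_c = [AB]²·[X₂Y]²·[E] / ([Z₂]³·[G]²) = 0.0284.
(8.68×10⁻⁴)²·([X₂Y])²·(0.0209) / ((0.101)³·(0.0420)²) = 0.0284
[X₂Y]² = 3.28 ⇒ [X₂Y] = 1.81 mol/L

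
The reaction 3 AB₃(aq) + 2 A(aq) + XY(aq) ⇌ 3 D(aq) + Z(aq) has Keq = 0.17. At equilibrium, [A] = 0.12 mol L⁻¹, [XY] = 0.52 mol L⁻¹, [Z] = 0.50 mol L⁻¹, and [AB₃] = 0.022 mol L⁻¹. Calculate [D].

[D] = 0.0030 mol L⁻¹

At equilibrium, Keq = [D]³·[Z] / ([AB₃]³·[A]²·[XY]) = 0.17.
([D])³·(0.50) / ((0.022)³·(0.12)²·(0.52)) = 0.17
[D]³ = 2.71×10⁻⁸ ⇒ [D] = 0.0030 mol L⁻¹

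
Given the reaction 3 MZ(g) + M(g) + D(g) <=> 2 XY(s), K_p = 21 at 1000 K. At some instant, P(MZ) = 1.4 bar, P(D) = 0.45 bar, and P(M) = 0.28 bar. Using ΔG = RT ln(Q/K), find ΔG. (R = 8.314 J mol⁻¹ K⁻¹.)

ΔG = -16.5 kJ/mol

(XY is a pure solid — omitted from Q_p.)
Q_p = 1 / (P(MZ)³·P(M)·P(D)) = 1 / ((1.4)³·(0.28)·(0.45)) = 2.89
ΔG = RT ln(Q_p/K_p) = (8.314 J mol⁻¹ K⁻¹)(1000 K) × ln(2.89/21)
   = (8.314 kJ/mol)(-1.983) = -16.5 kJ/mol
ΔG < 0, so the forward reaction is spontaneous (proceeds forward).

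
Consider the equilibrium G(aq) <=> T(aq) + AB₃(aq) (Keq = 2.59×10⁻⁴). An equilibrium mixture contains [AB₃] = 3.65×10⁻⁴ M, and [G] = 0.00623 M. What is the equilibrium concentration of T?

[T] = 0.00442 M

At equilibrium, Keq = [T]·[AB₃] / [G] = 2.59×10⁻⁴.
([T])·(3.65×10⁻⁴) / (0.00623) = 2.59×10⁻⁴
[T] = 0.00442 M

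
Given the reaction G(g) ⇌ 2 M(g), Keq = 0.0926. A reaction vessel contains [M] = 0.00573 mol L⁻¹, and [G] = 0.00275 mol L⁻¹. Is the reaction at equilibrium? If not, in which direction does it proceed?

Q = [M]² / [G] = (0.00573)² / (0.00275) = 0.0119
Q = 0.0119 < Keq = 0.0926, so the forward reaction proceeds.

in the forward direction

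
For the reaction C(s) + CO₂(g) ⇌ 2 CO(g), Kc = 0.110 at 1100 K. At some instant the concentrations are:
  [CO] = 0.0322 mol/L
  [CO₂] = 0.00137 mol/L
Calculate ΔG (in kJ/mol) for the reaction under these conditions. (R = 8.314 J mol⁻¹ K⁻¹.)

ΔG = 17.6 kJ/mol

(C is a pure solid — omitted from Qc.)
Qc = [CO]² / [CO₂] = (0.0322)² / (0.00137) = 0.757
ΔG = RT ln(Qc/Kc) = (8.314 J mol⁻¹ K⁻¹)(1100 K) × ln(0.757/0.110)
   = (9.145 kJ/mol)(1.929) = 17.6 kJ/mol
ΔG > 0, so the forward reaction is non-spontaneous (proceeds in reverse).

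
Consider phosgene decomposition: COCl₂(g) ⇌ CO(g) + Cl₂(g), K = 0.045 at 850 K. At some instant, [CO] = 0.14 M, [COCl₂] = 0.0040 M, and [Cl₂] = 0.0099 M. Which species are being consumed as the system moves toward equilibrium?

Q = [CO]·[Cl₂] / [COCl₂] = (0.14)·(0.0099) / (0.0040) = 0.35
Q = 0.35 > K = 0.045: net reverse reaction.

CO, Cl₂ (products)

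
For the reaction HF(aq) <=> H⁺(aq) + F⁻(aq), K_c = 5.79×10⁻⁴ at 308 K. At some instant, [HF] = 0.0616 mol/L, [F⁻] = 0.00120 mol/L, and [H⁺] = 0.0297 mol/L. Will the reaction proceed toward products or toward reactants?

Q_c = [H⁺]·[F⁻] / [HF] = (0.0297)·(0.00120) / (0.0616) = 5.79×10⁻⁴
Q_c = 5.79×10⁻⁴ = K_c, so the system is already at equilibrium.

neither direction; the system is at equilibrium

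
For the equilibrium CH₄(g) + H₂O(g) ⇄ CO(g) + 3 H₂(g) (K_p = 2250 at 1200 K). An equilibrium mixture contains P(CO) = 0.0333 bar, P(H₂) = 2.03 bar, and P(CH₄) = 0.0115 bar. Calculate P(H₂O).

P(H₂O) = 0.0108 bar

At equilibrium, K_p = P(CO)·P(H₂)³ / (P(CH₄)·P(H₂O)) = 2250.
(0.0333)·(2.03)³ / ((0.0115)·(P(H₂O))) = 2250
P(H₂O) = 0.0108 bar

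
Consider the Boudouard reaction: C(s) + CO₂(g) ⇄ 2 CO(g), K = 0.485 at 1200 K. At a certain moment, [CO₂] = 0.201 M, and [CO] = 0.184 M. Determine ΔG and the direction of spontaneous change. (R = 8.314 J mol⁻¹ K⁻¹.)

ΔG = -10.6 kJ/mol; the forward reaction is spontaneous

(C is a pure solid — omitted from Q.)
Q = [CO]² / [CO₂] = (0.184)² / (0.201) = 0.168
ΔG = RT ln(Q/K) = (8.314 J mol⁻¹ K⁻¹)(1200 K) × ln(0.168/0.485)
   = (9.977 kJ/mol)(-1.060) = -10.6 kJ/mol
ΔG < 0, so the forward reaction is spontaneous (proceeds forward).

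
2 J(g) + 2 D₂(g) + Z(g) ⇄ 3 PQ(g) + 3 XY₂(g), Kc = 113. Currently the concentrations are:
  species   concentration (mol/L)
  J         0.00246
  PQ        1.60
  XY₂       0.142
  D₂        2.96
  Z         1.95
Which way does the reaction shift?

Qc = [PQ]³·[XY₂]³ / ([J]²·[D₂]²·[Z]) = (1.60)³·(0.142)³ / ((0.00246)²·(2.96)²·(1.95)) = 113
Qc = 113 = Kc, so the system is already at equilibrium.

no net change (already at equilibrium)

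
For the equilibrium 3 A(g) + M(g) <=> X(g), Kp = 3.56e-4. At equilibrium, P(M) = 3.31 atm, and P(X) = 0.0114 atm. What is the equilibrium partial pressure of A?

At equilibrium, Kp = P(X) / (P(A)³·P(M)) = 3.56e-4.
(0.0114) / ((P(A))³·(3.31)) = 3.56e-4
P(A)³ = 9.67 ⇒ P(A) = 2.13 atm

P(A) = 2.13 atm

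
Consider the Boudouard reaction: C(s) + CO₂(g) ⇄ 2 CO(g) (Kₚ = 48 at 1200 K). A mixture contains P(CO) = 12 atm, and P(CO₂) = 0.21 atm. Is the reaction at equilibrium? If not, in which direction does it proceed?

to the left

(C is a pure solid — omitted from Qₚ.)
Qₚ = P(CO)² / P(CO₂) = (12)² / (0.21) = 690
Qₚ = 690 > Kₚ = 48, so the reverse reaction proceeds.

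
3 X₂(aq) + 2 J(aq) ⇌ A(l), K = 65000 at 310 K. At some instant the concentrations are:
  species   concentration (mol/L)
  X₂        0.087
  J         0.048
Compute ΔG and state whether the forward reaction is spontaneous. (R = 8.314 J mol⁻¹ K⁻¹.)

ΔG = 5.97 kJ/mol; the forward reaction is non-spontaneous

(A is a pure liquid — omitted from Q.)
Q = 1 / ([X₂]³·[J]²) = 1 / ((0.087)³·(0.048)²) = 6.59×10⁵
ΔG = RT ln(Q/K) = (8.314 J mol⁻¹ K⁻¹)(310 K) × ln(6.59×10⁵/65000)
   = (2.577 kJ/mol)(2.316) = 5.97 kJ/mol
ΔG > 0, so the forward reaction is non-spontaneous (proceeds in reverse).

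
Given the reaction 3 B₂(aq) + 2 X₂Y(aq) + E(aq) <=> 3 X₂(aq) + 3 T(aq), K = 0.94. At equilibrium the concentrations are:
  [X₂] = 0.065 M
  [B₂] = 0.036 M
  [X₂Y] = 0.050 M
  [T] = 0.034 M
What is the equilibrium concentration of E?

At equilibrium, K = [X₂]³·[T]³ / ([B₂]³·[X₂Y]²·[E]) = 0.94.
(0.065)³·(0.034)³ / ((0.036)³·(0.050)²·([E])) = 0.94
[E] = 0.0984 = 0.098 M

[E] = 0.098 M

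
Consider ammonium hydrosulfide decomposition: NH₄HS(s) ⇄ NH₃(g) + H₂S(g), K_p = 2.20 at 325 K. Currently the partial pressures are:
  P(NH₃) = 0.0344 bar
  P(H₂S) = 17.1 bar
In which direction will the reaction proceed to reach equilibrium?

(NH₄HS is a pure solid — omitted from Q_p.)
Q_p = P(NH₃)·P(H₂S) = (0.0344)·(17.1) = 0.588
Q_p = 0.588 < K_p = 2.20, so the forward reaction proceeds.

in the forward direction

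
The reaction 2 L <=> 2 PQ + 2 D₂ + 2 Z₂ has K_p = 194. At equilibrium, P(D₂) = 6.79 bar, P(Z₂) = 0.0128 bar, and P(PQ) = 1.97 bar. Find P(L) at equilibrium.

At equilibrium, K_p = P(PQ)²·P(D₂)²·P(Z₂)² / P(L)² = 194.
(1.97)²·(6.79)²·(0.0128)² / (P(L))² = 194
P(L)² = 1.51e-4 ⇒ P(L) = 0.0123 bar

P(L) = 0.0123 bar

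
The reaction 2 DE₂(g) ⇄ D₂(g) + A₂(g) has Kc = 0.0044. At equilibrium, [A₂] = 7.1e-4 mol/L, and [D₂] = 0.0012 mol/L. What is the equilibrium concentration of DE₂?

At equilibrium, Kc = [D₂]·[A₂] / [DE₂]² = 0.0044.
(0.0012)·(7.1e-4) / ([DE₂])² = 0.0044
[DE₂]² = 1.94e-4 ⇒ [DE₂] = 0.014 mol/L

[DE₂] = 0.014 mol/L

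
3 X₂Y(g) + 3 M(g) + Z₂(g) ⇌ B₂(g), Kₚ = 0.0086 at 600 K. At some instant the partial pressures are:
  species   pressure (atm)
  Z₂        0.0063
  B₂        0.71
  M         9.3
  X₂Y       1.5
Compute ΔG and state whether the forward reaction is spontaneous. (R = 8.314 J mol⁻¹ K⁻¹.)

ΔG = 7.85 kJ/mol; the forward reaction is non-spontaneous

Qₚ = P(B₂) / (P(X₂Y)³·P(M)³·P(Z₂)) = (0.71) / ((1.5)³·(9.3)³·(0.0063)) = 0.0415
ΔG = RT ln(Qₚ/Kₚ) = (8.314 J mol⁻¹ K⁻¹)(600 K) × ln(0.0415/0.0086)
   = (4.988 kJ/mol)(1.574) = 7.85 kJ/mol
ΔG > 0, so the forward reaction is non-spontaneous (proceeds in reverse).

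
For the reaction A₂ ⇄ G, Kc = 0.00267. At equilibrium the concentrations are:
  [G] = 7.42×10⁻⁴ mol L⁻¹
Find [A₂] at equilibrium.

[A₂] = 0.278 mol L⁻¹

At equilibrium, Kc = [G] / [A₂] = 0.00267.
(7.42×10⁻⁴) / ([A₂]) = 0.00267
[A₂] = 0.278 mol L⁻¹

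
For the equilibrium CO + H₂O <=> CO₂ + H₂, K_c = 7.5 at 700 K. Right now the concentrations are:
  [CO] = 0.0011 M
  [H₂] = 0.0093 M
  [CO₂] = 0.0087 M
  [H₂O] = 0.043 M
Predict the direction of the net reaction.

in the forward direction

Q_c = [CO₂]·[H₂] / ([CO]·[H₂O]) = (0.0087)·(0.0093) / ((0.0011)·(0.043)) = 1.7
Q_c = 1.7 < K_c = 7.5, so the forward reaction proceeds.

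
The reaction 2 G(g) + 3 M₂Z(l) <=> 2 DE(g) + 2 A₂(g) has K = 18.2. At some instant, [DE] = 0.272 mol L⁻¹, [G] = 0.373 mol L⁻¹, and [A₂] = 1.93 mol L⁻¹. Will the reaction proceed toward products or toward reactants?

(M₂Z is a pure liquid — omitted from Q.)
Q = [DE]²·[A₂]² / [G]² = (0.272)²·(1.93)² / (0.373)² = 1.98
Q = 1.98 < K = 18.2, so the forward reaction proceeds.

in the forward direction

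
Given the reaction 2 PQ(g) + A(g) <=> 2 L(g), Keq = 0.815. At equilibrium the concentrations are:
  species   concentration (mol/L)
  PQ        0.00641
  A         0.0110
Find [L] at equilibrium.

At equilibrium, Keq = [L]² / ([PQ]²·[A]) = 0.815.
([L])² / ((0.00641)²·(0.0110)) = 0.815
[L]² = 3.68×10⁻⁷ ⇒ [L] = 6.07×10⁻⁴ mol/L

[L] = 6.07×10⁻⁴ mol/L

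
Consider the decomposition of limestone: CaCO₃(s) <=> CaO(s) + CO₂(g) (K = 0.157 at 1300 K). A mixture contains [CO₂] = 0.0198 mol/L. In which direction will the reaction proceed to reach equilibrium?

(CaCO₃, CaO are pure solids — omitted from Q.)
Q = [CO₂] = 0.0198
Q = 0.0198 < K = 0.157, so the forward reaction proceeds.

forward (toward products)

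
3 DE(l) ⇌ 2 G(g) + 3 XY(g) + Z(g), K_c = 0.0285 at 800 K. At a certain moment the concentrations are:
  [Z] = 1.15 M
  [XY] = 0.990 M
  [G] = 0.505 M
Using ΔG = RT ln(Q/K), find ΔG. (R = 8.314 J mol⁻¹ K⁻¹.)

ΔG = 15.3 kJ/mol

(DE is a pure liquid — omitted from Q_c.)
Q_c = [G]²·[XY]³·[Z] = (0.505)²·(0.990)³·(1.15) = 0.285
ΔG = RT ln(Q_c/K_c) = (8.314 J mol⁻¹ K⁻¹)(800 K) × ln(0.285/0.0285)
   = (6.651 kJ/mol)(2.303) = 15.3 kJ/mol
ΔG > 0, so the forward reaction is non-spontaneous (proceeds in reverse).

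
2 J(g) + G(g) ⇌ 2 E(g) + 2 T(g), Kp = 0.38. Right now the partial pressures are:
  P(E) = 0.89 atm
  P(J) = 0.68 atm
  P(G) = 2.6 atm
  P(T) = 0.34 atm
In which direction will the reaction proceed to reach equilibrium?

Qp = P(E)²·P(T)² / (P(J)²·P(G)) = (0.89)²·(0.34)² / ((0.68)²·(2.6)) = 0.076
Qp = 0.076 < Kp = 0.38, so the forward reaction proceeds.

forward (toward products)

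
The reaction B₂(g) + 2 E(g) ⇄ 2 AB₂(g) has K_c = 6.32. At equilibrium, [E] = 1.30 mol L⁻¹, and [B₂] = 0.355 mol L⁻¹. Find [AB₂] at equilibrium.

[AB₂] = 1.95 mol L⁻¹

At equilibrium, K_c = [AB₂]² / ([B₂]·[E]²) = 6.32.
([AB₂])² / ((0.355)·(1.30)²) = 6.32
[AB₂]² = 3.79 ⇒ [AB₂] = 1.95 mol L⁻¹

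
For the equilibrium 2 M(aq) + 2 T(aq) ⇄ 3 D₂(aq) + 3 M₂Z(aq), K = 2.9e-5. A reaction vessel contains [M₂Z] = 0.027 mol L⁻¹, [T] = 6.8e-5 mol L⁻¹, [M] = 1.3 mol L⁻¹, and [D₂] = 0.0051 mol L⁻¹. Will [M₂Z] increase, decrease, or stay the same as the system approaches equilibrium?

Q = [D₂]³·[M₂Z]³ / ([M]²·[T]²) = (0.0051)³·(0.027)³ / ((1.3)²·(6.8e-5)²) = 3.3e-4
Q = 3.3e-4 > K = 2.9e-5: net reverse reaction.
M₂Z is a product, so it decreases.

decrease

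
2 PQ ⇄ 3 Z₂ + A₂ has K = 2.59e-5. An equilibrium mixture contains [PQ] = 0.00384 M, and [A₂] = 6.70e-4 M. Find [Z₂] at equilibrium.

[Z₂] = 0.00829 M

At equilibrium, K = [Z₂]³·[A₂] / [PQ]² = 2.59e-5.
([Z₂])³·(6.70e-4) / (0.00384)² = 2.59e-5
[Z₂]³ = 5.70e-7 ⇒ [Z₂] = 0.00829 M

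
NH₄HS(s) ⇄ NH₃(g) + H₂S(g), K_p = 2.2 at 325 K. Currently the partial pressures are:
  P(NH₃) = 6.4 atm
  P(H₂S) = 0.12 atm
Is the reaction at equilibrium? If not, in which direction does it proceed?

(NH₄HS is a pure solid — omitted from Q_p.)
Q_p = P(NH₃)·P(H₂S) = (6.4)·(0.12) = 0.77
Q_p = 0.77 < K_p = 2.2, so the forward reaction proceeds.

forward (toward products)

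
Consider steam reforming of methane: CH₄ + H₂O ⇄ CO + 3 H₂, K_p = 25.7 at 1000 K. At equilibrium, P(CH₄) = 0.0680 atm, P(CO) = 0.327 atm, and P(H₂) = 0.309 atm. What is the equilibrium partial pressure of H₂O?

At equilibrium, K_p = P(CO)·P(H₂)³ / (P(CH₄)·P(H₂O)) = 25.7.
(0.327)·(0.309)³ / ((0.0680)·(P(H₂O))) = 25.7
P(H₂O) = 0.00552 atm

P(H₂O) = 0.00552 atm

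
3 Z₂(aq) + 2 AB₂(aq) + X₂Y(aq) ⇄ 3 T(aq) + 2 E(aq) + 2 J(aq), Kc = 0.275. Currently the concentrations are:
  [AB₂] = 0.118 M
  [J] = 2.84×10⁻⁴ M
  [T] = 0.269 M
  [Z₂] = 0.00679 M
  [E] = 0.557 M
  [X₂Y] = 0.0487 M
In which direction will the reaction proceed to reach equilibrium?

Qc = [T]³·[E]²·[J]² / ([Z₂]³·[AB₂]²·[X₂Y]) = (0.269)³·(0.557)²·(2.84×10⁻⁴)² / ((0.00679)³·(0.118)²·(0.0487)) = 2.29
Qc = 2.29 > Kc = 0.275, so the reverse reaction proceeds.

in the reverse direction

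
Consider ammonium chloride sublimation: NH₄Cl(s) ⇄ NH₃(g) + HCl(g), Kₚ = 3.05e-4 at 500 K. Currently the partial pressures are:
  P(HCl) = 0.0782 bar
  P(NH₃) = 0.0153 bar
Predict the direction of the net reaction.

(NH₄Cl is a pure solid — omitted from Qₚ.)
Qₚ = P(NH₃)·P(HCl) = (0.0153)·(0.0782) = 0.00120
Qₚ = 0.00120 > Kₚ = 3.05e-4, so the reverse reaction proceeds.

toward reactants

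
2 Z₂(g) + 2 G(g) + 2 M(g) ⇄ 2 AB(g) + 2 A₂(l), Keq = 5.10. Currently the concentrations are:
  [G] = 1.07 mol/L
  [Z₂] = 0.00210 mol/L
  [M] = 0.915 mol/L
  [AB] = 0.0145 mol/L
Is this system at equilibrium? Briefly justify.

(A₂ is a pure liquid — omitted from Q.)
Q = [AB]² / ([Z₂]²·[G]²·[M]²) = (0.0145)² / ((0.00210)²·(1.07)²·(0.915)²) = 49.7
Q = 49.7 > Keq = 5.10: net reverse reaction.

no; Q > K, reaction proceeds in reverse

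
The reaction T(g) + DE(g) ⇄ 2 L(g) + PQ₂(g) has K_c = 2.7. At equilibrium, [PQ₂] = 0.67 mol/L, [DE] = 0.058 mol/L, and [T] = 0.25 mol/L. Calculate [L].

At equilibrium, K_c = [L]²·[PQ₂] / ([T]·[DE]) = 2.7.
([L])²·(0.67) / ((0.25)·(0.058)) = 2.7
[L]² = 0.0584 ⇒ [L] = 0.24 mol/L

[L] = 0.24 mol/L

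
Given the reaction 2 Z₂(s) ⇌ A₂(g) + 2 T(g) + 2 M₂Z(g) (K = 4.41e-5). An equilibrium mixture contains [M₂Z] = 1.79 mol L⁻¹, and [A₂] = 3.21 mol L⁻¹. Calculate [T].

(Z₂ is a pure solid — omitted from K.)
At equilibrium, K = [A₂]·[T]²·[M₂Z]² = 4.41e-5.
(3.21)·([T])²·(1.79)² = 4.41e-5
[T]² = 4.29e-6 ⇒ [T] = 0.00207 mol L⁻¹

[T] = 0.00207 mol L⁻¹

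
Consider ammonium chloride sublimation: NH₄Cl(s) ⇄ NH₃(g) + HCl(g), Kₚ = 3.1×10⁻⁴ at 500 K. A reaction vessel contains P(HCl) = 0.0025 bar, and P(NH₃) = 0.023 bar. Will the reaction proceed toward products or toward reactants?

to the right

(NH₄Cl is a pure solid — omitted from Qₚ.)
Qₚ = P(NH₃)·P(HCl) = (0.023)·(0.0025) = 5.8×10⁻⁵
Qₚ = 5.8×10⁻⁵ < Kₚ = 3.1×10⁻⁴, so the forward reaction proceeds.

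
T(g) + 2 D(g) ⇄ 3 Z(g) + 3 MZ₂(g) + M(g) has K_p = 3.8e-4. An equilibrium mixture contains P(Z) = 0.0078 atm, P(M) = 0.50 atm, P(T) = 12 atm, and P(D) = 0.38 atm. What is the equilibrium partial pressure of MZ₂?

At equilibrium, K_p = P(Z)³·P(MZ₂)³·P(M) / (P(T)·P(D)²) = 3.8e-4.
(0.0078)³·(P(MZ₂))³·(0.50) / ((12)·(0.38)²) = 3.8e-4
P(MZ₂)³ = 2780 ⇒ P(MZ₂) = 14 atm

P(MZ₂) = 14 atm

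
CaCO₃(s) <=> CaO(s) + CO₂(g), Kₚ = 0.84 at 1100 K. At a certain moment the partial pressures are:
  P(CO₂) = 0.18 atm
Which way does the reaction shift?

(CaCO₃, CaO are pure solids — omitted from Qₚ.)
Qₚ = P(CO₂) = 0.18
Qₚ = 0.18 < Kₚ = 0.84, so the forward reaction proceeds.

forward (toward products)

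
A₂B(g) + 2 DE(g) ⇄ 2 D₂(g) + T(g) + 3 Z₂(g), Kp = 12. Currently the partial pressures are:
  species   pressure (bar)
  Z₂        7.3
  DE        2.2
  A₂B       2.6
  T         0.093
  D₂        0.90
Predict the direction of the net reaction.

Qp = P(D₂)²·P(T)·P(Z₂)³ / (P(A₂B)·P(DE)²) = (0.90)²·(0.093)·(7.3)³ / ((2.6)·(2.2)²) = 2.3
Qp = 2.3 < Kp = 12, so the forward reaction proceeds.

forward (toward products)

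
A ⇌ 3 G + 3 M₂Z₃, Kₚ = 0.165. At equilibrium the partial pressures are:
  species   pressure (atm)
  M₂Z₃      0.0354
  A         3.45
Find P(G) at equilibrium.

P(G) = 23.4 atm

At equilibrium, Kₚ = P(G)³·P(M₂Z₃)³ / P(A) = 0.165.
(P(G))³·(0.0354)³ / (3.45) = 0.165
P(G)³ = 12800 ⇒ P(G) = 23.4 atm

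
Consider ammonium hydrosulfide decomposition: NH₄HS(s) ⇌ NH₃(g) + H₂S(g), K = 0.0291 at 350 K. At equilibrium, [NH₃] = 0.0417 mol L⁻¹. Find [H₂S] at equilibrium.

[H₂S] = 0.698 mol L⁻¹

(NH₄HS is a pure solid — omitted from K.)
At equilibrium, K = [NH₃]·[H₂S] = 0.0291.
(0.0417)·([H₂S]) = 0.0291
[H₂S] = 0.698 mol L⁻¹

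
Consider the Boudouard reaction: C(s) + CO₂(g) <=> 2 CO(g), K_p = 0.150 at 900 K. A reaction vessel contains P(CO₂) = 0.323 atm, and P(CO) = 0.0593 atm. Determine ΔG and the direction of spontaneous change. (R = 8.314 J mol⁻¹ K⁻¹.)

ΔG = -19.6 kJ/mol; the forward reaction is spontaneous

(C is a pure solid — omitted from Q_p.)
Q_p = P(CO)² / P(CO₂) = (0.0593)² / (0.323) = 0.0109
ΔG = RT ln(Q_p/K_p) = (8.314 J mol⁻¹ K⁻¹)(900 K) × ln(0.0109/0.150)
   = (7.483 kJ/mol)(-2.622) = -19.6 kJ/mol
ΔG < 0, so the forward reaction is spontaneous (proceeds forward).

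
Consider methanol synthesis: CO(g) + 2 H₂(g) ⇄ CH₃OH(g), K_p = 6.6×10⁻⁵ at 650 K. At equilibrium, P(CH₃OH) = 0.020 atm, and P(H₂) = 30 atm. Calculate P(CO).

At equilibrium, K_p = P(CH₃OH) / (P(CO)·P(H₂)²) = 6.6×10⁻⁵.
(0.020) / ((P(CO))·(30)²) = 6.6×10⁻⁵
P(CO) = 0.337 = 0.34 atm

P(CO) = 0.34 atm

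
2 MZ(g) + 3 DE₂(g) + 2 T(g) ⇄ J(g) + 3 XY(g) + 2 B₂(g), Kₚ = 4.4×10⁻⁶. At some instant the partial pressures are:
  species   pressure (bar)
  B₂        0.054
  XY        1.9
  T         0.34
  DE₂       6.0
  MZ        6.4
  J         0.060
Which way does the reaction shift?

Qₚ = P(J)·P(XY)³·P(B₂)² / (P(MZ)²·P(DE₂)³·P(T)²) = (0.060)·(1.9)³·(0.054)² / ((6.4)²·(6.0)³·(0.34)²) = 1.2×10⁻⁶
Qₚ = 1.2×10⁻⁶ < Kₚ = 4.4×10⁻⁶, so the forward reaction proceeds.

toward products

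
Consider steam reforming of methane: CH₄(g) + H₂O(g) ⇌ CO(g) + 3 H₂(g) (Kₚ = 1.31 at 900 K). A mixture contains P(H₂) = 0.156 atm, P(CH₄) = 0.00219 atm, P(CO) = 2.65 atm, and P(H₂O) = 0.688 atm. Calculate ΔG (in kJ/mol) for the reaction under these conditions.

ΔG = 12.2 kJ/mol

Qₚ = P(CO)·P(H₂)³ / (P(CH₄)·P(H₂O)) = (2.65)·(0.156)³ / ((0.00219)·(0.688)) = 6.68
ΔG = RT ln(Qₚ/Kₚ) = (8.314 J mol⁻¹ K⁻¹)(900 K) × ln(6.68/1.31)
   = (7.483 kJ/mol)(1.629) = 12.2 kJ/mol
ΔG > 0, so the forward reaction is non-spontaneous (proceeds in reverse).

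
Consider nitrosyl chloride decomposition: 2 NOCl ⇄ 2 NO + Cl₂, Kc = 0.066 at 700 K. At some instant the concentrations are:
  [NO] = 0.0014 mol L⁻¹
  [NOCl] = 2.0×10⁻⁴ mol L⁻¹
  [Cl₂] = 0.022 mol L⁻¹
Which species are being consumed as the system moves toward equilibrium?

Qc = [NO]²·[Cl₂] / [NOCl]² = (0.0014)²·(0.022) / (2.0×10⁻⁴)² = 1.1
Qc = 1.1 > Kc = 0.066: net reverse reaction.

NO, Cl₂ (products)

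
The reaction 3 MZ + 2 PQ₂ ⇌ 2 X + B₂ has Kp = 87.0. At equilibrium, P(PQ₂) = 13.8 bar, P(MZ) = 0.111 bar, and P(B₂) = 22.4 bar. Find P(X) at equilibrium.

P(X) = 1.01 bar

At equilibrium, Kp = P(X)²·P(B₂) / (P(MZ)³·P(PQ₂)²) = 87.0.
(P(X))²·(22.4) / ((0.111)³·(13.8)²) = 87.0
P(X)² = 1.01 ⇒ P(X) = 1.01 bar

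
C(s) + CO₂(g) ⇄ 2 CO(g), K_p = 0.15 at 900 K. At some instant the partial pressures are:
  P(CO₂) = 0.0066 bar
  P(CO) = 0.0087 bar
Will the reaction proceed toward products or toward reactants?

forward (toward products)

(C is a pure solid — omitted from Q_p.)
Q_p = P(CO)² / P(CO₂) = (0.0087)² / (0.0066) = 0.011
Q_p = 0.011 < K_p = 0.15, so the forward reaction proceeds.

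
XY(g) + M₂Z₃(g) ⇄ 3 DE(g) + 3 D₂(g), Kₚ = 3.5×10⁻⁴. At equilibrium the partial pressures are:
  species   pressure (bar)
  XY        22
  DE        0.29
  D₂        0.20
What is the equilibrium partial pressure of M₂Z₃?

At equilibrium, Kₚ = P(DE)³·P(D₂)³ / (P(XY)·P(M₂Z₃)) = 3.5×10⁻⁴.
(0.29)³·(0.20)³ / ((22)·(P(M₂Z₃))) = 3.5×10⁻⁴
P(M₂Z₃) = 0.0253 = 0.025 bar

P(M₂Z₃) = 0.025 bar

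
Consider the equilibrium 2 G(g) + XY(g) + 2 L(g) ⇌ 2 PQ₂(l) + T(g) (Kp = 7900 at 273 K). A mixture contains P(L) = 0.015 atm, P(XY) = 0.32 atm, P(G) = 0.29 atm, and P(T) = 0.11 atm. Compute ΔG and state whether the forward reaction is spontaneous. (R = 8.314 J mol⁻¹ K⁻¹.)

(PQ₂ is a pure liquid — omitted from Qp.)
Qp = P(T) / (P(G)²·P(XY)·P(L)²) = (0.11) / ((0.29)²·(0.32)·(0.015)²) = 18200
ΔG = RT ln(Qp/Kp) = (8.314 J mol⁻¹ K⁻¹)(273 K) × ln(18200/7900)
   = (2.270 kJ/mol)(0.8346) = 1.89 kJ/mol
ΔG > 0, so the forward reaction is non-spontaneous (proceeds in reverse).

ΔG = 1.89 kJ/mol; the forward reaction is non-spontaneous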